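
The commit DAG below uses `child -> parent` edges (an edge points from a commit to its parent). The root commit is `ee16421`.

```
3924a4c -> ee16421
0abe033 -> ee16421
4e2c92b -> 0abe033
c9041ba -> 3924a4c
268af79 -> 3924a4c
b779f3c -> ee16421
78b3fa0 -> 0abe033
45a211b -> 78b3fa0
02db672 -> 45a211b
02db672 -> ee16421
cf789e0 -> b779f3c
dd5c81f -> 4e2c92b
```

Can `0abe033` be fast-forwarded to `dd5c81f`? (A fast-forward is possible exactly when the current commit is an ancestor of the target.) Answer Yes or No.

A fast-forward from 0abe033 to dd5c81f is possible iff 0abe033 is an ancestor of dd5c81f.
Ancestors of dd5c81f: {0abe033, 4e2c92b, dd5c81f, ee16421}.
0abe033 is among them, so fast-forward is possible.

Yes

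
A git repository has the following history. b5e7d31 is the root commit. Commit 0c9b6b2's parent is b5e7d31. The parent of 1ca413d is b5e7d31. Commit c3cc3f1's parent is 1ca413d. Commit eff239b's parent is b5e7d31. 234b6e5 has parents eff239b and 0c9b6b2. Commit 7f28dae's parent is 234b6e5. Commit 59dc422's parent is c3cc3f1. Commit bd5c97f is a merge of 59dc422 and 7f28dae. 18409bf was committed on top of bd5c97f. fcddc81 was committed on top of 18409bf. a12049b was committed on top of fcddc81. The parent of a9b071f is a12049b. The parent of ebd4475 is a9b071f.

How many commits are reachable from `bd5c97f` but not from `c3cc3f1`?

6

Reachable from bd5c97f: {0c9b6b2, 1ca413d, 234b6e5, 59dc422, 7f28dae, b5e7d31, bd5c97f, c3cc3f1, eff239b}.
Reachable from c3cc3f1: {1ca413d, b5e7d31, c3cc3f1}.
In bd5c97f's history but not c3cc3f1's: {0c9b6b2, 234b6e5, 59dc422, 7f28dae, bd5c97f, eff239b} — 6 commits.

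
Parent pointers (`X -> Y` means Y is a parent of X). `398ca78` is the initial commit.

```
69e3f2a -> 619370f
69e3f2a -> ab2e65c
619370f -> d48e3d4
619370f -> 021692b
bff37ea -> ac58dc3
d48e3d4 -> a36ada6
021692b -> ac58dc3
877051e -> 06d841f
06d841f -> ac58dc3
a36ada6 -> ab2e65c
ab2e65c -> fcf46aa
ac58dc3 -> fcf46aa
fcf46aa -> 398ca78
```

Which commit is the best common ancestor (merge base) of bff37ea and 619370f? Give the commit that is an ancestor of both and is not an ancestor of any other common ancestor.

Ancestors of bff37ea: {398ca78, ac58dc3, bff37ea, fcf46aa}.
Ancestors of 619370f: {021692b, 398ca78, 619370f, a36ada6, ab2e65c, ac58dc3, d48e3d4, fcf46aa}.
Common ancestors: {398ca78, ac58dc3, fcf46aa}.
Among these, ac58dc3 is not an ancestor of any other common ancestor — it is the merge base.

ac58dc3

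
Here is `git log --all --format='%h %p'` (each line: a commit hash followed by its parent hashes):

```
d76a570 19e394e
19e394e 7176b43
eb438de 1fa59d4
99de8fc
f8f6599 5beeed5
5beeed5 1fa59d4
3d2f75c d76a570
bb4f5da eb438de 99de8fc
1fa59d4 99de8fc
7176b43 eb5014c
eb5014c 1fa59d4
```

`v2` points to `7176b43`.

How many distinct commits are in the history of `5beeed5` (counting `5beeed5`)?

3

Walking parent pointers from 5beeed5: reachable set = {1fa59d4, 5beeed5, 99de8fc}.
That is 3 commits.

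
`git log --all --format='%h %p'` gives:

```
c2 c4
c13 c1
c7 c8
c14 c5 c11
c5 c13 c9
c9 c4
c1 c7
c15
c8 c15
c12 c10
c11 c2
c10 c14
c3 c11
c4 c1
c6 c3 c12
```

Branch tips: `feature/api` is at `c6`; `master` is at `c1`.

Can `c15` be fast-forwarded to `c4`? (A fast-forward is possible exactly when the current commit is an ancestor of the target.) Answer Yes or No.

Yes

A fast-forward from c15 to c4 is possible iff c15 is an ancestor of c4.
Ancestors of c4: {c1, c15, c4, c7, c8}.
c15 is among them, so fast-forward is possible.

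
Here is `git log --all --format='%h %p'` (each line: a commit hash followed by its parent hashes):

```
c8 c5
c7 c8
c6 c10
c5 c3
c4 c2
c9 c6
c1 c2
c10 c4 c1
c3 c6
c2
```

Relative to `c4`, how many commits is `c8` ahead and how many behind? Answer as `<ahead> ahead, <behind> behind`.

6 ahead, 0 behind

Reachable from c8: {c1, c10, c2, c3, c4, c5, c6, c8}.
Reachable from c4: {c2, c4}.
Only in c8's history (ahead): {c1, c10, c3, c5, c6, c8} — 6.
Only in c4's history (behind): {} — 0.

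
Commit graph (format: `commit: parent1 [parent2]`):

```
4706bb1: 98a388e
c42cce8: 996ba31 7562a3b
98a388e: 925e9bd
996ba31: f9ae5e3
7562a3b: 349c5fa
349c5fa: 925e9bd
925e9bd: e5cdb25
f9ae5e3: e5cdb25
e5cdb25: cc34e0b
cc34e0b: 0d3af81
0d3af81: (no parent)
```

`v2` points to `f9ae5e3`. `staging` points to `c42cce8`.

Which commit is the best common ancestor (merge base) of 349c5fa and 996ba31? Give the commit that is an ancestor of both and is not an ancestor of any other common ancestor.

Ancestors of 349c5fa: {0d3af81, 349c5fa, 925e9bd, cc34e0b, e5cdb25}.
Ancestors of 996ba31: {0d3af81, 996ba31, cc34e0b, e5cdb25, f9ae5e3}.
Common ancestors: {0d3af81, cc34e0b, e5cdb25}.
Among these, e5cdb25 is not an ancestor of any other common ancestor — it is the merge base.

e5cdb25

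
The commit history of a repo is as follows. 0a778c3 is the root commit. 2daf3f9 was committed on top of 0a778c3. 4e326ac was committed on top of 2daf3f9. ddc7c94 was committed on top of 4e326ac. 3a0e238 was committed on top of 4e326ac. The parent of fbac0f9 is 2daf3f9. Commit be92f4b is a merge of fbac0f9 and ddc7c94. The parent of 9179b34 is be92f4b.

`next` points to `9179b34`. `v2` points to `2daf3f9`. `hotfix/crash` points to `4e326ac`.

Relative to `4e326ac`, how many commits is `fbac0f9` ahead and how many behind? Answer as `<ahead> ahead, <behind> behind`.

1 ahead, 1 behind

Reachable from fbac0f9: {0a778c3, 2daf3f9, fbac0f9}.
Reachable from 4e326ac: {0a778c3, 2daf3f9, 4e326ac}.
Only in fbac0f9's history (ahead): {fbac0f9} — 1.
Only in 4e326ac's history (behind): {4e326ac} — 1.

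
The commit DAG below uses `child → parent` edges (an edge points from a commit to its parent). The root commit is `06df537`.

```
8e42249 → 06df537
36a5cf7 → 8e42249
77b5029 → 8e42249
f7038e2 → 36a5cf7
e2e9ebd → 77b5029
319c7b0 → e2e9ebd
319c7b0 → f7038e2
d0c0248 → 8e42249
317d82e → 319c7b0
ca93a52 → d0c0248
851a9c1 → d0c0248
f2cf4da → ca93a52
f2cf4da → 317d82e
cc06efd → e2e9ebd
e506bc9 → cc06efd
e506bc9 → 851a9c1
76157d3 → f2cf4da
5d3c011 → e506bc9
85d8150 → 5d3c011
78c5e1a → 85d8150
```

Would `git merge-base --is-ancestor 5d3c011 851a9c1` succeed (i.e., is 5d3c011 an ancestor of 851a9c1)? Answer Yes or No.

No

Ancestors of 851a9c1: {06df537, 851a9c1, 8e42249, d0c0248}.
5d3c011 is not in that set, so it is not an ancestor of 851a9c1.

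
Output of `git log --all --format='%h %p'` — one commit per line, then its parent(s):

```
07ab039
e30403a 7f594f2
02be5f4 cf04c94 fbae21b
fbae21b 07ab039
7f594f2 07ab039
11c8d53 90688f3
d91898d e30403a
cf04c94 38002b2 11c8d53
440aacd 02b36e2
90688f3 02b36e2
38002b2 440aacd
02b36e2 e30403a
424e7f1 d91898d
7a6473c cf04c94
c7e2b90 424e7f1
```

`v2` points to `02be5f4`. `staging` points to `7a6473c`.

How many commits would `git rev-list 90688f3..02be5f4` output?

Reachable from 02be5f4: {02b36e2, 02be5f4, 07ab039, 11c8d53, 38002b2, 440aacd, 7f594f2, 90688f3, cf04c94, e30403a, fbae21b}.
Reachable from 90688f3: {02b36e2, 07ab039, 7f594f2, 90688f3, e30403a}.
In 02be5f4's history but not 90688f3's: {02be5f4, 11c8d53, 38002b2, 440aacd, cf04c94, fbae21b} — 6 commits.

6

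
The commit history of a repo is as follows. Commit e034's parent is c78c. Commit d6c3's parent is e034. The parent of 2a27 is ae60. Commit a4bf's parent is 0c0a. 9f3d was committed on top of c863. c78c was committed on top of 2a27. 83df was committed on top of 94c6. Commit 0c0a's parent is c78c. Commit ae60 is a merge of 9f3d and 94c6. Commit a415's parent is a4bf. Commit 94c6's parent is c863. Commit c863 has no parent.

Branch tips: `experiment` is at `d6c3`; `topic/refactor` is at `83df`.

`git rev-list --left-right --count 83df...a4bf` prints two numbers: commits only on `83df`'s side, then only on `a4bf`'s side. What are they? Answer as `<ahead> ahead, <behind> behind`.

Reachable from 83df: {83df, 94c6, c863}.
Reachable from a4bf: {0c0a, 2a27, 94c6, 9f3d, a4bf, ae60, c78c, c863}.
Only in 83df's history (ahead): {83df} — 1.
Only in a4bf's history (behind): {0c0a, 2a27, 9f3d, a4bf, ae60, c78c} — 6.

1 ahead, 6 behind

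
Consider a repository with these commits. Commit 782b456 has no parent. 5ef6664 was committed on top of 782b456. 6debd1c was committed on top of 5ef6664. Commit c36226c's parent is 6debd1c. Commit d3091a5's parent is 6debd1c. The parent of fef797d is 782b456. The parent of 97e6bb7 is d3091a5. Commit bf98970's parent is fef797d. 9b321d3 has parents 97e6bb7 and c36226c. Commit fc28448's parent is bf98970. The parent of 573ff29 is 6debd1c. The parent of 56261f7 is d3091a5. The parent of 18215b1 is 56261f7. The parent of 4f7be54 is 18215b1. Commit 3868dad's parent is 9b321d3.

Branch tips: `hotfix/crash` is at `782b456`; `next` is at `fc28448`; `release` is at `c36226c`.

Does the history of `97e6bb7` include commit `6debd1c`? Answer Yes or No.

Ancestors of 97e6bb7 (commits reachable by following parents): {5ef6664, 6debd1c, 782b456, 97e6bb7, d3091a5}.
6debd1c is in that set, so it is an ancestor of 97e6bb7.

Yes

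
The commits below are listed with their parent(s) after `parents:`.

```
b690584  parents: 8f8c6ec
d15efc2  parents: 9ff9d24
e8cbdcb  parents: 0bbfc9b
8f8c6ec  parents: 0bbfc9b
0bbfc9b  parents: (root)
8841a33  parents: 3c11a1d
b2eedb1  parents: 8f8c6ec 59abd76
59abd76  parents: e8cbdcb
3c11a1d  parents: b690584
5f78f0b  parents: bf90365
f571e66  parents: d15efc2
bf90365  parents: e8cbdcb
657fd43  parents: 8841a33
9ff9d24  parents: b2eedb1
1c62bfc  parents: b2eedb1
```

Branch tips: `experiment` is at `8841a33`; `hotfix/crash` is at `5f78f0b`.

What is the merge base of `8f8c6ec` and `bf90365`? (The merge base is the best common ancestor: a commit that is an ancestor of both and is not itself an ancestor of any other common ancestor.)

0bbfc9b

Ancestors of 8f8c6ec: {0bbfc9b, 8f8c6ec}.
Ancestors of bf90365: {0bbfc9b, bf90365, e8cbdcb}.
Common ancestors: {0bbfc9b}.
The only common ancestor is 0bbfc9b, so it is the merge base.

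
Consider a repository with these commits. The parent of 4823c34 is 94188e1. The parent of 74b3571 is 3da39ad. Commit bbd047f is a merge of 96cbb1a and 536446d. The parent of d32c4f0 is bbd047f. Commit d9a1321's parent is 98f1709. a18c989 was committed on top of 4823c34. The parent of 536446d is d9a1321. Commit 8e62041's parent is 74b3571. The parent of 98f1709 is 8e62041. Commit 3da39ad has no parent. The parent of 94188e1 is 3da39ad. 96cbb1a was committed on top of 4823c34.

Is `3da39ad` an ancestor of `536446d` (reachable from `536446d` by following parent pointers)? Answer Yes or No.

Ancestors of 536446d (commits reachable by following parents): {3da39ad, 536446d, 74b3571, 8e62041, 98f1709, d9a1321}.
3da39ad is in that set, so it is an ancestor of 536446d.

Yes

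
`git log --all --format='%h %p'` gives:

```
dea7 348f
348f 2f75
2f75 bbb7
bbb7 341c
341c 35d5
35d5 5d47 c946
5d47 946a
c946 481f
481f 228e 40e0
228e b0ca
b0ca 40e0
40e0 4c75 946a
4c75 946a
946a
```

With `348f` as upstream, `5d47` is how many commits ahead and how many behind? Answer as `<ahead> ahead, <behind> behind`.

0 ahead, 11 behind

Reachable from 5d47: {5d47, 946a}.
Reachable from 348f: {228e, 2f75, 341c, 348f, 35d5, 40e0, 481f, 4c75, 5d47, 946a, b0ca, bbb7, c946}.
Only in 5d47's history (ahead): {} — 0.
Only in 348f's history (behind): {228e, 2f75, 341c, 348f, 35d5, 40e0, 481f, 4c75, b0ca, bbb7, c946} — 11.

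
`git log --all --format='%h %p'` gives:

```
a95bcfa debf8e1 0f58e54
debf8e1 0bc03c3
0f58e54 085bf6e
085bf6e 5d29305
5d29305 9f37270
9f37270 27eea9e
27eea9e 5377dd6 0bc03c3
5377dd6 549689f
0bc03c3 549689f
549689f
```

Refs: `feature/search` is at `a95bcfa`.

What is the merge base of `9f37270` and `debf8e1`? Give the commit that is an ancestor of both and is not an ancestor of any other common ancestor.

0bc03c3

Ancestors of 9f37270: {0bc03c3, 27eea9e, 5377dd6, 549689f, 9f37270}.
Ancestors of debf8e1: {0bc03c3, 549689f, debf8e1}.
Common ancestors: {0bc03c3, 549689f}.
Among these, 0bc03c3 is not an ancestor of any other common ancestor — it is the merge base.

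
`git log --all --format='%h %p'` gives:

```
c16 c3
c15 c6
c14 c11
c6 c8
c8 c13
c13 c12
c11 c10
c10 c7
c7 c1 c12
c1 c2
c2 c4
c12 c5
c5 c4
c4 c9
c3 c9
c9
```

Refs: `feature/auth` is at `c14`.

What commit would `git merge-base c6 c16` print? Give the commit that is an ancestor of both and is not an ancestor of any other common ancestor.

Ancestors of c6: {c12, c13, c4, c5, c6, c8, c9}.
Ancestors of c16: {c16, c3, c9}.
Common ancestors: {c9}.
The only common ancestor is c9, so it is the merge base.

c9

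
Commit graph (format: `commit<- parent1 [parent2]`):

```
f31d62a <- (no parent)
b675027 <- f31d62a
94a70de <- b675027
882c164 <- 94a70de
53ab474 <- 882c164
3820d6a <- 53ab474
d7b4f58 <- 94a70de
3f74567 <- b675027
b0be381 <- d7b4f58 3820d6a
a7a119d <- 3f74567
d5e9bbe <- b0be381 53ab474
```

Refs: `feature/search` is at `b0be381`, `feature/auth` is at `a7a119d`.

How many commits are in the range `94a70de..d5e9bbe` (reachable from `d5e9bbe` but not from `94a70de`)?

Reachable from d5e9bbe: {3820d6a, 53ab474, 882c164, 94a70de, b0be381, b675027, d5e9bbe, d7b4f58, f31d62a}.
Reachable from 94a70de: {94a70de, b675027, f31d62a}.
In d5e9bbe's history but not 94a70de's: {3820d6a, 53ab474, 882c164, b0be381, d5e9bbe, d7b4f58} — 6 commits.

6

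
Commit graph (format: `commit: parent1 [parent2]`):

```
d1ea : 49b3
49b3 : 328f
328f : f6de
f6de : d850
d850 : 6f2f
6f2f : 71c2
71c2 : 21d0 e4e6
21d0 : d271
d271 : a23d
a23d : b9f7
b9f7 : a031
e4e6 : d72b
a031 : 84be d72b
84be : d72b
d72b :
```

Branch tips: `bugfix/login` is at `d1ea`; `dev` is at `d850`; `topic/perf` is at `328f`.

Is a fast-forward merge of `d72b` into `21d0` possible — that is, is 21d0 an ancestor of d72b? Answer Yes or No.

A fast-forward from 21d0 to d72b is possible iff 21d0 is an ancestor of d72b.
Ancestors of d72b: {d72b}.
21d0 is not among them, so fast-forward is not possible.

No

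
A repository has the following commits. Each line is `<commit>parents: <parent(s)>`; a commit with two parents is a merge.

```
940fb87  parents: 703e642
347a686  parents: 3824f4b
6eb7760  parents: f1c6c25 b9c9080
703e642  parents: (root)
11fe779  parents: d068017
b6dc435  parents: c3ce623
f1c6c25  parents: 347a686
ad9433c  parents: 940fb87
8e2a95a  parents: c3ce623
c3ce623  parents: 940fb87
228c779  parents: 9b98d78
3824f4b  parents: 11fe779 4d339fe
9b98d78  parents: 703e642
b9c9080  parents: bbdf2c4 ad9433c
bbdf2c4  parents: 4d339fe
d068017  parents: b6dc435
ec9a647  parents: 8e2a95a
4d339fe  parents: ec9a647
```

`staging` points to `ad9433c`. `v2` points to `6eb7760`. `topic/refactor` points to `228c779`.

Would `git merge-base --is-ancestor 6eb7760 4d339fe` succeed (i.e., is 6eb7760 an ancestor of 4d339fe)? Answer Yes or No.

No

Ancestors of 4d339fe: {4d339fe, 703e642, 8e2a95a, 940fb87, c3ce623, ec9a647}.
6eb7760 is not in that set, so it is not an ancestor of 4d339fe.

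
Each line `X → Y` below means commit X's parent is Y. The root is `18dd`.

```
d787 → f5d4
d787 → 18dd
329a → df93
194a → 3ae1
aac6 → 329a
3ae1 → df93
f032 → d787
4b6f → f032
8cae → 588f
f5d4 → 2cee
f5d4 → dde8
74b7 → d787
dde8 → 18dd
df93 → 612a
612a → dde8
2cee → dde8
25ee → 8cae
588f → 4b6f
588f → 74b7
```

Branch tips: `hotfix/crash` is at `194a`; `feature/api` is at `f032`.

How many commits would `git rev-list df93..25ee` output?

Reachable from 25ee: {18dd, 25ee, 2cee, 4b6f, 588f, 74b7, 8cae, d787, dde8, f032, f5d4}.
Reachable from df93: {18dd, 612a, dde8, df93}.
In 25ee's history but not df93's: {25ee, 2cee, 4b6f, 588f, 74b7, 8cae, d787, f032, f5d4} — 9 commits.

9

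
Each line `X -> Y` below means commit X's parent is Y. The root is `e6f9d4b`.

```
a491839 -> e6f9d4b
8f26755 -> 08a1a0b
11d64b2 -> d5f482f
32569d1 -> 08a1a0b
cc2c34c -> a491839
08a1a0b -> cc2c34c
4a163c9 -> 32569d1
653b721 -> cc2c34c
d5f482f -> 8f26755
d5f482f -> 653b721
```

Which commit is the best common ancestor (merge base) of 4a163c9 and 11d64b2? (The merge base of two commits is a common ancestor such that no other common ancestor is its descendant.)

Ancestors of 4a163c9: {08a1a0b, 32569d1, 4a163c9, a491839, cc2c34c, e6f9d4b}.
Ancestors of 11d64b2: {08a1a0b, 11d64b2, 653b721, 8f26755, a491839, cc2c34c, d5f482f, e6f9d4b}.
Common ancestors: {08a1a0b, a491839, cc2c34c, e6f9d4b}.
Among these, 08a1a0b is not an ancestor of any other common ancestor — it is the merge base.

08a1a0b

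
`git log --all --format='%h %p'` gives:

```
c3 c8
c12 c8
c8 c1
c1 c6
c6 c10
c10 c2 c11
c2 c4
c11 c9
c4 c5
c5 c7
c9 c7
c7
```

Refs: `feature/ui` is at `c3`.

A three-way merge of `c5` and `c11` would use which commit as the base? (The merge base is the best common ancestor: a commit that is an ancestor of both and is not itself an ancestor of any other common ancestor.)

c7

Ancestors of c5: {c5, c7}.
Ancestors of c11: {c11, c7, c9}.
Common ancestors: {c7}.
The only common ancestor is c7, so it is the merge base.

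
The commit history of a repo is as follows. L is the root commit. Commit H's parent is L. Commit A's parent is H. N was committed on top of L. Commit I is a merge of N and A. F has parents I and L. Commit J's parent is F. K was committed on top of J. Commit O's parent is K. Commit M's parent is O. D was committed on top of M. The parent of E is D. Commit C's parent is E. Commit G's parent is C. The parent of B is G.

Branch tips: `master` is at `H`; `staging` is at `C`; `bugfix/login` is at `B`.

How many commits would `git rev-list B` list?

Walking parent pointers from B: reachable set = {A, B, C, D, E, F, G, H, I, J, K, L, M, N, O}.
That is 15 commits.

15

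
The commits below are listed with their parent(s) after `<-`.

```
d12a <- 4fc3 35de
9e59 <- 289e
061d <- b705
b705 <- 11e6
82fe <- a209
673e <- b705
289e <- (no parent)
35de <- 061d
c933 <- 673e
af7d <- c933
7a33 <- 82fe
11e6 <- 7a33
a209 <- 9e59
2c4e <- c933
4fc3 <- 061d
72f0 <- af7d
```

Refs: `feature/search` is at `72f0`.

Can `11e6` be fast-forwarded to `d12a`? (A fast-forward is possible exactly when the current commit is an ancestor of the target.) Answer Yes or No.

A fast-forward from 11e6 to d12a is possible iff 11e6 is an ancestor of d12a.
Ancestors of d12a: {061d, 11e6, 289e, 35de, 4fc3, 7a33, 82fe, 9e59, a209, b705, d12a}.
11e6 is among them, so fast-forward is possible.

Yes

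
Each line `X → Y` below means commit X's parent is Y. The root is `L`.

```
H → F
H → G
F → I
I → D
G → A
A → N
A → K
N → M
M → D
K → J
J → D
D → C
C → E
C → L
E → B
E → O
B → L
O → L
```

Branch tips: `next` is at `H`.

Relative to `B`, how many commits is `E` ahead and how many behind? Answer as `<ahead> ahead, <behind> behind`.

2 ahead, 0 behind

Reachable from E: {B, E, L, O}.
Reachable from B: {B, L}.
Only in E's history (ahead): {E, O} — 2.
Only in B's history (behind): {} — 0.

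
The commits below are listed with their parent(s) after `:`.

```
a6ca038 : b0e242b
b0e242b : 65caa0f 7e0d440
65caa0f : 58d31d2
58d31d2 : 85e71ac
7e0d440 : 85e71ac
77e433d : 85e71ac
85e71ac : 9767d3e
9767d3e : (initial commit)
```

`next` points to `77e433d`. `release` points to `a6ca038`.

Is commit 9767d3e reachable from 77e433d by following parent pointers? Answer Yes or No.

Yes

Ancestors of 77e433d (commits reachable by following parents): {77e433d, 85e71ac, 9767d3e}.
9767d3e is in that set, so it is an ancestor of 77e433d.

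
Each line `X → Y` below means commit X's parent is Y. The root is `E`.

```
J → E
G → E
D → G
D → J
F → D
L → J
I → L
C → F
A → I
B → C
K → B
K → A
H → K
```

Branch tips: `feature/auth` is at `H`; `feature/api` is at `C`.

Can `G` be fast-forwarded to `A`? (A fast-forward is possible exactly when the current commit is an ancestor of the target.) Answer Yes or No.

A fast-forward from G to A is possible iff G is an ancestor of A.
Ancestors of A: {A, E, I, J, L}.
G is not among them, so fast-forward is not possible.

No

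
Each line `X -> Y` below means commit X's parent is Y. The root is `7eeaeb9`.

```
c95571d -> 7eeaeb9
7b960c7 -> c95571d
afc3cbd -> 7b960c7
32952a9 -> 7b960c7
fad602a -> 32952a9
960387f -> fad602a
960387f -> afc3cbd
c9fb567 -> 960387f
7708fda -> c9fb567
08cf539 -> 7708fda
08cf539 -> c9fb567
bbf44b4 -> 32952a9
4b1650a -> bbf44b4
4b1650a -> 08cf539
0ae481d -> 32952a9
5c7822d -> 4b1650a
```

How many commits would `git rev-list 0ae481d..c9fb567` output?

Reachable from c9fb567: {32952a9, 7b960c7, 7eeaeb9, 960387f, afc3cbd, c95571d, c9fb567, fad602a}.
Reachable from 0ae481d: {0ae481d, 32952a9, 7b960c7, 7eeaeb9, c95571d}.
In c9fb567's history but not 0ae481d's: {960387f, afc3cbd, c9fb567, fad602a} — 4 commits.

4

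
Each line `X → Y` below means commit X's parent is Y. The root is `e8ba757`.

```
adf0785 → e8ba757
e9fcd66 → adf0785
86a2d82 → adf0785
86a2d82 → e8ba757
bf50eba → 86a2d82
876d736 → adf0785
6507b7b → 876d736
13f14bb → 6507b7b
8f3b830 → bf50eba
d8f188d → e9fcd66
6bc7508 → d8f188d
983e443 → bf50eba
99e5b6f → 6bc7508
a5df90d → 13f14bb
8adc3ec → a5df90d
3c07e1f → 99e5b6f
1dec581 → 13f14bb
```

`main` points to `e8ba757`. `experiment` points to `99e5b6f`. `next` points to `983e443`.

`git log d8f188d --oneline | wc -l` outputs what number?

4

Walking parent pointers from d8f188d: reachable set = {adf0785, d8f188d, e8ba757, e9fcd66}.
That is 4 commits.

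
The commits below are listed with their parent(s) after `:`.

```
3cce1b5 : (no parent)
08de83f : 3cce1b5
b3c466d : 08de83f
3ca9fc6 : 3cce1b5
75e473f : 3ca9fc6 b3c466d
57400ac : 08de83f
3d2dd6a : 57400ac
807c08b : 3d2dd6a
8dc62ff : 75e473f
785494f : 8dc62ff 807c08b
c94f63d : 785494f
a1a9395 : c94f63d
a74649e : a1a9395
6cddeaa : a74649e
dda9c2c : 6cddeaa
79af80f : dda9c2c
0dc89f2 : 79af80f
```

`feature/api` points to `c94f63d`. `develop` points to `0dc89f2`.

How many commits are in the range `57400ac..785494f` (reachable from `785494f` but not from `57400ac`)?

Reachable from 785494f: {08de83f, 3ca9fc6, 3cce1b5, 3d2dd6a, 57400ac, 75e473f, 785494f, 807c08b, 8dc62ff, b3c466d}.
Reachable from 57400ac: {08de83f, 3cce1b5, 57400ac}.
In 785494f's history but not 57400ac's: {3ca9fc6, 3d2dd6a, 75e473f, 785494f, 807c08b, 8dc62ff, b3c466d} — 7 commits.

7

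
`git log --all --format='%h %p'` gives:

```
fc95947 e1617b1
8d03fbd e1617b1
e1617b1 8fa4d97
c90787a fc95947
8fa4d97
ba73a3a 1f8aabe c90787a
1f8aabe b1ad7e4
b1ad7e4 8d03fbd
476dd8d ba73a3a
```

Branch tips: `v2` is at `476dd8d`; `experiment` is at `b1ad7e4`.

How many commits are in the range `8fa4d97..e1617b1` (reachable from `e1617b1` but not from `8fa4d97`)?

1

Reachable from e1617b1: {8fa4d97, e1617b1}.
Reachable from 8fa4d97: {8fa4d97}.
In e1617b1's history but not 8fa4d97's: {e1617b1} — 1 commit.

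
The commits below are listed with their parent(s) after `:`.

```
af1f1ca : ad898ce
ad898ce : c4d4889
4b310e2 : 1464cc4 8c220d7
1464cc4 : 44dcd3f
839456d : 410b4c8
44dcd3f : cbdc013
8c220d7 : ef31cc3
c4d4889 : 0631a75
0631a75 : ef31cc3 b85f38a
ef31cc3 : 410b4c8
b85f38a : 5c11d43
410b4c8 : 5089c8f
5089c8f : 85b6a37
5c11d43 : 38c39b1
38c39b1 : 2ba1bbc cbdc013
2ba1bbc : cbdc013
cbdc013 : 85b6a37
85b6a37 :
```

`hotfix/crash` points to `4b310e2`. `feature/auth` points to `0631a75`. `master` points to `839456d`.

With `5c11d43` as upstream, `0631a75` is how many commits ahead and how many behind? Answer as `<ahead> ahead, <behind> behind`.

Reachable from 0631a75: {0631a75, 2ba1bbc, 38c39b1, 410b4c8, 5089c8f, 5c11d43, 85b6a37, b85f38a, cbdc013, ef31cc3}.
Reachable from 5c11d43: {2ba1bbc, 38c39b1, 5c11d43, 85b6a37, cbdc013}.
Only in 0631a75's history (ahead): {0631a75, 410b4c8, 5089c8f, b85f38a, ef31cc3} — 5.
Only in 5c11d43's history (behind): {} — 0.

5 ahead, 0 behind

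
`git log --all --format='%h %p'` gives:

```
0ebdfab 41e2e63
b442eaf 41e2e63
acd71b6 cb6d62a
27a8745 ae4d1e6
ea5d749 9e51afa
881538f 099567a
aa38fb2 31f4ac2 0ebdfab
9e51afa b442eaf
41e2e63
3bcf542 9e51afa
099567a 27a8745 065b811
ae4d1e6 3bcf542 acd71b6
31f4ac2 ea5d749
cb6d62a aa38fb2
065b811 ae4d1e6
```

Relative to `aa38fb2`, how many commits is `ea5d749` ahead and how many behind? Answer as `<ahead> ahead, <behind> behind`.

0 ahead, 3 behind

Reachable from ea5d749: {41e2e63, 9e51afa, b442eaf, ea5d749}.
Reachable from aa38fb2: {0ebdfab, 31f4ac2, 41e2e63, 9e51afa, aa38fb2, b442eaf, ea5d749}.
Only in ea5d749's history (ahead): {} — 0.
Only in aa38fb2's history (behind): {0ebdfab, 31f4ac2, aa38fb2} — 3.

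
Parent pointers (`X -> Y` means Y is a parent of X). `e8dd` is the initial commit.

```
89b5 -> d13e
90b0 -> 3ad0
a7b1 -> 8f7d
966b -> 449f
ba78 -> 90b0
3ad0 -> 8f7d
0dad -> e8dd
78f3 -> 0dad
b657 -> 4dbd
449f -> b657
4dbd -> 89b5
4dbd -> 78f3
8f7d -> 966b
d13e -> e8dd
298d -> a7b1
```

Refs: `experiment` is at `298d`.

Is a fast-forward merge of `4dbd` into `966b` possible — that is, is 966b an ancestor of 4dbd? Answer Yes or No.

A fast-forward from 966b to 4dbd is possible iff 966b is an ancestor of 4dbd.
Ancestors of 4dbd: {0dad, 4dbd, 78f3, 89b5, d13e, e8dd}.
966b is not among them, so fast-forward is not possible.

No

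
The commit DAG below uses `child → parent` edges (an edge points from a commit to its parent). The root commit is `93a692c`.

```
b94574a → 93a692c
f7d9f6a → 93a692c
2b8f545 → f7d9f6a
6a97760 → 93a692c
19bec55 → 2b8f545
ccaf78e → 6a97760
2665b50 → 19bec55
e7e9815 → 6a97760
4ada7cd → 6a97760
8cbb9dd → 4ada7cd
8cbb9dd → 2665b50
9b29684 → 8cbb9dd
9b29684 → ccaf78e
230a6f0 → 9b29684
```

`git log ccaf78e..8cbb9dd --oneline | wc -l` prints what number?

6

Reachable from 8cbb9dd: {19bec55, 2665b50, 2b8f545, 4ada7cd, 6a97760, 8cbb9dd, 93a692c, f7d9f6a}.
Reachable from ccaf78e: {6a97760, 93a692c, ccaf78e}.
In 8cbb9dd's history but not ccaf78e's: {19bec55, 2665b50, 2b8f545, 4ada7cd, 8cbb9dd, f7d9f6a} — 6 commits.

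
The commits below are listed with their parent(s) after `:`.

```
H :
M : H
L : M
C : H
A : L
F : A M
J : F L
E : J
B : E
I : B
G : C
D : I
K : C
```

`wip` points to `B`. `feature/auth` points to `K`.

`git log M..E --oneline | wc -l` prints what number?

5

Reachable from E: {A, E, F, H, J, L, M}.
Reachable from M: {H, M}.
In E's history but not M's: {A, E, F, J, L} — 5 commits.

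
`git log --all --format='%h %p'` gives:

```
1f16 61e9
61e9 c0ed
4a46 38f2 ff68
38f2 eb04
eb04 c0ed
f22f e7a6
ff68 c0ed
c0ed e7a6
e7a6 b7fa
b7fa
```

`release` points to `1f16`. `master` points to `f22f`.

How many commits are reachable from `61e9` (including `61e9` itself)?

4

Walking parent pointers from 61e9: reachable set = {61e9, b7fa, c0ed, e7a6}.
That is 4 commits.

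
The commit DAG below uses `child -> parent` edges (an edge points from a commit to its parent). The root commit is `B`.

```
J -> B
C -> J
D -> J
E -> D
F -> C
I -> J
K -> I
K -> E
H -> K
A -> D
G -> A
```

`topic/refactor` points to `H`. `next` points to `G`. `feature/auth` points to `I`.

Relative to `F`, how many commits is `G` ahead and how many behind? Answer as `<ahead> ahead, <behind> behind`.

Reachable from G: {A, B, D, G, J}.
Reachable from F: {B, C, F, J}.
Only in G's history (ahead): {A, D, G} — 3.
Only in F's history (behind): {C, F} — 2.

3 ahead, 2 behind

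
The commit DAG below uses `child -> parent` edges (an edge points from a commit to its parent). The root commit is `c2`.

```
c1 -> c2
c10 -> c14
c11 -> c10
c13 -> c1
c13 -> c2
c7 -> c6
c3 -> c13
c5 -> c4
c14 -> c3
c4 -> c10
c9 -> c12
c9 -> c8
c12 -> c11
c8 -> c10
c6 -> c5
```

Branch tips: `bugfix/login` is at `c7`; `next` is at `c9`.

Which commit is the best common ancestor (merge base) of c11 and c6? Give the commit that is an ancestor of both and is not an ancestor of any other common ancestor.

Ancestors of c11: {c1, c10, c11, c13, c14, c2, c3}.
Ancestors of c6: {c1, c10, c13, c14, c2, c3, c4, c5, c6}.
Common ancestors: {c1, c10, c13, c14, c2, c3}.
Among these, c10 is not an ancestor of any other common ancestor — it is the merge base.

c10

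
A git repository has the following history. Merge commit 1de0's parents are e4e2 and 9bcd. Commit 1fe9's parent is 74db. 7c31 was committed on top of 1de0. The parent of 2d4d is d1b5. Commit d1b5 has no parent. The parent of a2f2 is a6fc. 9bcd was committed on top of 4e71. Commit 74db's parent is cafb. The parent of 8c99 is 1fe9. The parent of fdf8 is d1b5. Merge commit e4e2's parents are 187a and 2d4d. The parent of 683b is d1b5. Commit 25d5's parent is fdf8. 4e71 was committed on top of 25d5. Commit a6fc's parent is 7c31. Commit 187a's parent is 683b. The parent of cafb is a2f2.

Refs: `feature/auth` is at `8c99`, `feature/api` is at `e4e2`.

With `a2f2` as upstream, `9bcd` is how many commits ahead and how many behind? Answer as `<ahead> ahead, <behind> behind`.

0 ahead, 8 behind

Reachable from 9bcd: {25d5, 4e71, 9bcd, d1b5, fdf8}.
Reachable from a2f2: {187a, 1de0, 25d5, 2d4d, 4e71, 683b, 7c31, 9bcd, a2f2, a6fc, d1b5, e4e2, fdf8}.
Only in 9bcd's history (ahead): {} — 0.
Only in a2f2's history (behind): {187a, 1de0, 2d4d, 683b, 7c31, a2f2, a6fc, e4e2} — 8.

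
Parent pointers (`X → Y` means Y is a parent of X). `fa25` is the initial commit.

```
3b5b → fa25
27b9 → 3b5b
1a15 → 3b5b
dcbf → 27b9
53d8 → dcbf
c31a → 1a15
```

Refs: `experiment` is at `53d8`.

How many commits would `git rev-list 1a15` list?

3

Walking parent pointers from 1a15: reachable set = {1a15, 3b5b, fa25}.
That is 3 commits.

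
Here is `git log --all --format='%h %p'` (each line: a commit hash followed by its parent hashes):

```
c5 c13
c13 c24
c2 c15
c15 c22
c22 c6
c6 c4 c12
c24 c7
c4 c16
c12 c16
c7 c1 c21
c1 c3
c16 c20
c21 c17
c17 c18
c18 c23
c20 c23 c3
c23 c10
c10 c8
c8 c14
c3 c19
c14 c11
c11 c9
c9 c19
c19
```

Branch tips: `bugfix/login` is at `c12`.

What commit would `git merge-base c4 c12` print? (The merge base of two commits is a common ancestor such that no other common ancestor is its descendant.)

Ancestors of c4: {c10, c11, c14, c16, c19, c20, c23, c3, c4, c8, c9}.
Ancestors of c12: {c10, c11, c12, c14, c16, c19, c20, c23, c3, c8, c9}.
Common ancestors: {c10, c11, c14, c16, c19, c20, c23, c3, c8, c9}.
Among these, c16 is not an ancestor of any other common ancestor — it is the merge base.

c16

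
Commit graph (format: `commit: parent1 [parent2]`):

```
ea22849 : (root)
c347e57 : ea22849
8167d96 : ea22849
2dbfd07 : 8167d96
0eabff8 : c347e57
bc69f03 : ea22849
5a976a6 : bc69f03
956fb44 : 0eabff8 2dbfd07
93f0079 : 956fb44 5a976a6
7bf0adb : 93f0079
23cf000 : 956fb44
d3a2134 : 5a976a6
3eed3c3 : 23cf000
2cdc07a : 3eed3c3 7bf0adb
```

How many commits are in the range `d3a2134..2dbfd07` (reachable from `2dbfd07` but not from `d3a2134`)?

2

Reachable from 2dbfd07: {2dbfd07, 8167d96, ea22849}.
Reachable from d3a2134: {5a976a6, bc69f03, d3a2134, ea22849}.
In 2dbfd07's history but not d3a2134's: {2dbfd07, 8167d96} — 2 commits.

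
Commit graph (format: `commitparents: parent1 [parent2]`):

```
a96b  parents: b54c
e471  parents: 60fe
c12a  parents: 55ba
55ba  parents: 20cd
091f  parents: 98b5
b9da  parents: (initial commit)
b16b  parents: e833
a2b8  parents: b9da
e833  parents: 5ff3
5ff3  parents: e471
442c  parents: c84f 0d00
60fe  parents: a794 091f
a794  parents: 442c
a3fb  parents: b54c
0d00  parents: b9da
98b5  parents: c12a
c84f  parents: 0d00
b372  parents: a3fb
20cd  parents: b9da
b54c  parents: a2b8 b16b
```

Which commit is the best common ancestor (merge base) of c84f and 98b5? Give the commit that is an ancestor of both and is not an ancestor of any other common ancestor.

Ancestors of c84f: {0d00, b9da, c84f}.
Ancestors of 98b5: {20cd, 55ba, 98b5, b9da, c12a}.
Common ancestors: {b9da}.
The only common ancestor is b9da, so it is the merge base.

b9da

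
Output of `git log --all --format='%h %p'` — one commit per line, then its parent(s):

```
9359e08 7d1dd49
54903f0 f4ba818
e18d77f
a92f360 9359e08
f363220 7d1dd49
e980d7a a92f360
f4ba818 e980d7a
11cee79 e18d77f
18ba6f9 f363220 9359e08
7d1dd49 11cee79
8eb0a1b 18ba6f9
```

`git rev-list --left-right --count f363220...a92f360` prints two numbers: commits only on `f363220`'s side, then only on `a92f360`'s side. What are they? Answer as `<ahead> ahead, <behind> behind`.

Reachable from f363220: {11cee79, 7d1dd49, e18d77f, f363220}.
Reachable from a92f360: {11cee79, 7d1dd49, 9359e08, a92f360, e18d77f}.
Only in f363220's history (ahead): {f363220} — 1.
Only in a92f360's history (behind): {9359e08, a92f360} — 2.

1 ahead, 2 behind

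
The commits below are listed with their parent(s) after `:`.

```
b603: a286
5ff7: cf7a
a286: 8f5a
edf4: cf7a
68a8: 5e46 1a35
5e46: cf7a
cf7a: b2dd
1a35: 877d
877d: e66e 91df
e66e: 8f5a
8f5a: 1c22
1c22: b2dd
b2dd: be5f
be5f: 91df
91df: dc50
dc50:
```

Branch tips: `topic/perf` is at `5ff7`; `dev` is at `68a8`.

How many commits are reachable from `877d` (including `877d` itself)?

8

Walking parent pointers from 877d: reachable set = {1c22, 877d, 8f5a, 91df, b2dd, be5f, dc50, e66e}.
That is 8 commits.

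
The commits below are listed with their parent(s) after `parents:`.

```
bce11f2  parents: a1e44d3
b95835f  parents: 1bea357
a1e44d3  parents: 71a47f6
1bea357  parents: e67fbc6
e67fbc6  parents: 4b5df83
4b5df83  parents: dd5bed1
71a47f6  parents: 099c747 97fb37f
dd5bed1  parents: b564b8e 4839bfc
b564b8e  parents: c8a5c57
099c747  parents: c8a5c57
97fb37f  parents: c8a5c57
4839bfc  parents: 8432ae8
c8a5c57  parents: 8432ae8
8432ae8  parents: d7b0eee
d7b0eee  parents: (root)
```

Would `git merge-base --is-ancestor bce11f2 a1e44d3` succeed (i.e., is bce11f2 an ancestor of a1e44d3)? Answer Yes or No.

No

Ancestors of a1e44d3: {099c747, 71a47f6, 8432ae8, 97fb37f, a1e44d3, c8a5c57, d7b0eee}.
bce11f2 is not in that set, so it is not an ancestor of a1e44d3.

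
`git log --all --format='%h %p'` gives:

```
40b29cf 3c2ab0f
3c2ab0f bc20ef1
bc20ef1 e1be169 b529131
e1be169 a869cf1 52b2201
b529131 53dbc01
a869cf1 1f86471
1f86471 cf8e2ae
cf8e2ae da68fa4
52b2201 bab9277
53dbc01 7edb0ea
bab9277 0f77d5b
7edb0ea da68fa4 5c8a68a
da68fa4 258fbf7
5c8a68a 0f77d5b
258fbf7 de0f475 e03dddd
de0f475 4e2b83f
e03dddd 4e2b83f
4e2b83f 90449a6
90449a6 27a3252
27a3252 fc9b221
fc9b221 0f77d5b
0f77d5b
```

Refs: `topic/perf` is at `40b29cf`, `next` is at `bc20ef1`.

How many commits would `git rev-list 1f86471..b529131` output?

Reachable from b529131: {0f77d5b, 258fbf7, 27a3252, 4e2b83f, 53dbc01, 5c8a68a, 7edb0ea, 90449a6, b529131, da68fa4, de0f475, e03dddd, fc9b221}.
Reachable from 1f86471: {0f77d5b, 1f86471, 258fbf7, 27a3252, 4e2b83f, 90449a6, cf8e2ae, da68fa4, de0f475, e03dddd, fc9b221}.
In b529131's history but not 1f86471's: {53dbc01, 5c8a68a, 7edb0ea, b529131} — 4 commits.

4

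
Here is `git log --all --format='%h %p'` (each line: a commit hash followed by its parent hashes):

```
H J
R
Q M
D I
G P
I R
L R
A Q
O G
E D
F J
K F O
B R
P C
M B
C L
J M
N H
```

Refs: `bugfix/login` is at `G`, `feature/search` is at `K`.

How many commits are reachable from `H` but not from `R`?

4

Reachable from H: {B, H, J, M, R}.
Reachable from R: {R}.
In H's history but not R's: {B, H, J, M} — 4 commits.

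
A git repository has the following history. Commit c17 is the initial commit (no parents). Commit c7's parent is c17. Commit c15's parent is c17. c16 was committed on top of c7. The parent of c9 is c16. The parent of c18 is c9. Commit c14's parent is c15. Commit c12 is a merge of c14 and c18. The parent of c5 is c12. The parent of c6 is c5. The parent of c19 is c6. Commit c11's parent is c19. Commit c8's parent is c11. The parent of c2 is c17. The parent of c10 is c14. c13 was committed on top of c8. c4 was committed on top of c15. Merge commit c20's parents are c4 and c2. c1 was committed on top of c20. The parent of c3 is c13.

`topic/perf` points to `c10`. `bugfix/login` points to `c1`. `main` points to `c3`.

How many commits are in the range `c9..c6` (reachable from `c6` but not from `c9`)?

Reachable from c6: {c12, c14, c15, c16, c17, c18, c5, c6, c7, c9}.
Reachable from c9: {c16, c17, c7, c9}.
In c6's history but not c9's: {c12, c14, c15, c18, c5, c6} — 6 commits.

6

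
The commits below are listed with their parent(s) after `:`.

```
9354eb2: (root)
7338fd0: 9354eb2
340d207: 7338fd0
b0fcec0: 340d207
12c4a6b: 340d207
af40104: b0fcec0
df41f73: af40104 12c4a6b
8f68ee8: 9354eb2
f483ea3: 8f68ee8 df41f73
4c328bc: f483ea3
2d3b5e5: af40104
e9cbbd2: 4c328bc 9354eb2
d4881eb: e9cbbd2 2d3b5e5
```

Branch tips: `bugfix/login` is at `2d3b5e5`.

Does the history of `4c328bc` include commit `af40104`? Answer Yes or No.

Ancestors of 4c328bc (commits reachable by following parents): {12c4a6b, 340d207, 4c328bc, 7338fd0, 8f68ee8, 9354eb2, af40104, b0fcec0, df41f73, f483ea3}.
af40104 is in that set, so it is an ancestor of 4c328bc.

Yes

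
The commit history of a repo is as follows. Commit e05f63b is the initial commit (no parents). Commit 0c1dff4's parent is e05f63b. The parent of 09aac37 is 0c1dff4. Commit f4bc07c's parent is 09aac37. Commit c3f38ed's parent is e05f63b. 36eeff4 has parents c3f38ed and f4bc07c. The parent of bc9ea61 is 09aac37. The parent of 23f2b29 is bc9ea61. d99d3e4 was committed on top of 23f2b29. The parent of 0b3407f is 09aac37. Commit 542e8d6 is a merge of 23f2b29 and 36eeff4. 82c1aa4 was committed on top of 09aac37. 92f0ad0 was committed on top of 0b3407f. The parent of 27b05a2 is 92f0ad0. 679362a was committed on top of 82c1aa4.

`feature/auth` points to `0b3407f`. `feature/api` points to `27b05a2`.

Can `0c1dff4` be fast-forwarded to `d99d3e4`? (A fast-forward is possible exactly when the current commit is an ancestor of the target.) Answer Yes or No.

A fast-forward from 0c1dff4 to d99d3e4 is possible iff 0c1dff4 is an ancestor of d99d3e4.
Ancestors of d99d3e4: {09aac37, 0c1dff4, 23f2b29, bc9ea61, d99d3e4, e05f63b}.
0c1dff4 is among them, so fast-forward is possible.

Yes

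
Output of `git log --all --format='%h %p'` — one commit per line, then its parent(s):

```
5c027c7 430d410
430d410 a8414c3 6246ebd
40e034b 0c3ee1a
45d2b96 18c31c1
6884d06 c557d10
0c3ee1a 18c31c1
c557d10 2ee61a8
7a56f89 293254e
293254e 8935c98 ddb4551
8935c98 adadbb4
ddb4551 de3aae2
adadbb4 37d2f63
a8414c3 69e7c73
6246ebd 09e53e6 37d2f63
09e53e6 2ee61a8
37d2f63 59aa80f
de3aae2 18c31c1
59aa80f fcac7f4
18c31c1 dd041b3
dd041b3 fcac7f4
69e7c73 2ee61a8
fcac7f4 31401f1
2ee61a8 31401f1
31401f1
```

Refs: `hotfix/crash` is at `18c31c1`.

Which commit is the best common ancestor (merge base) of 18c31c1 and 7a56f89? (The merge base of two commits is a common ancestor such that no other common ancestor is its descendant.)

Ancestors of 18c31c1: {18c31c1, 31401f1, dd041b3, fcac7f4}.
Ancestors of 7a56f89: {18c31c1, 293254e, 31401f1, 37d2f63, 59aa80f, 7a56f89, 8935c98, adadbb4, dd041b3, ddb4551, de3aae2, fcac7f4}.
Common ancestors: {18c31c1, 31401f1, dd041b3, fcac7f4}.
Among these, 18c31c1 is not an ancestor of any other common ancestor — it is the merge base.

18c31c1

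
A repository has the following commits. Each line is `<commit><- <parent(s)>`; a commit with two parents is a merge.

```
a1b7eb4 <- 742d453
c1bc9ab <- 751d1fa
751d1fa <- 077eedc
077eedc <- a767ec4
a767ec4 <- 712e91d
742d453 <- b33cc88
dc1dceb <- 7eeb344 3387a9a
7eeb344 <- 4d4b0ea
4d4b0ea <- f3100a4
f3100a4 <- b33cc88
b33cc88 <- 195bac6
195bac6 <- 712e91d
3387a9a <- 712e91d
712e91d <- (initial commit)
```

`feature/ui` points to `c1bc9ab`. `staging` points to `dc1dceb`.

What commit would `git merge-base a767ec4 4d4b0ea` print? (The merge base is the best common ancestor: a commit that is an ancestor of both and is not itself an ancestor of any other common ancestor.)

Ancestors of a767ec4: {712e91d, a767ec4}.
Ancestors of 4d4b0ea: {195bac6, 4d4b0ea, 712e91d, b33cc88, f3100a4}.
Common ancestors: {712e91d}.
The only common ancestor is 712e91d, so it is the merge base.

712e91d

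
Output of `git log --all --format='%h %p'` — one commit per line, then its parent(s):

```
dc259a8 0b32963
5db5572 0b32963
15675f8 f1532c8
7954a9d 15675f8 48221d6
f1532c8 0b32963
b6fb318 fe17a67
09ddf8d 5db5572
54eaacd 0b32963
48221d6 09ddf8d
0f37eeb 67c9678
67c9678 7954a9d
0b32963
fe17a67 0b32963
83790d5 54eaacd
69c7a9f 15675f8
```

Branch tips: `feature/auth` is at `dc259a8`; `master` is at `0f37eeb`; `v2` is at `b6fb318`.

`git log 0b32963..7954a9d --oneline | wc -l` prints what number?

Reachable from 7954a9d: {09ddf8d, 0b32963, 15675f8, 48221d6, 5db5572, 7954a9d, f1532c8}.
Reachable from 0b32963: {0b32963}.
In 7954a9d's history but not 0b32963's: {09ddf8d, 15675f8, 48221d6, 5db5572, 7954a9d, f1532c8} — 6 commits.

6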